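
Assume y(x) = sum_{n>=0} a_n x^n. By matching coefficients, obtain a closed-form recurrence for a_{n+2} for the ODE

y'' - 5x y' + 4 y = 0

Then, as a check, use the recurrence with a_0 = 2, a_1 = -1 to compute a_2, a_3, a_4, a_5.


Substitute y = sum_n a_n x^n.
y''(x) has coefficient (n+2)(n+1) a_{n+2} at x^n;
-5 x y'(x) has coefficient -5 n a_n at x^n (shift);
4 y(x) has coefficient 4 a_n at x^n.
Matching x^n: (n+2)(n+1) a_{n+2} + (-5n + 4) a_n = 0.
Thus a_{n+2} = (5n - 4) / ((n+1)(n+2)) * a_n.

Check with a_0 = 2, a_1 = -1 (apply the recurrence for n = 0, 1, 2, 3): a_0 = 2, a_1 = -1, a_2 = -4, a_3 = -1/6, a_4 = -2, a_5 = -11/120.

a_(n+2) = (5n - 4) / ((n+1)(n+2)) * a_n; check: a_0 = 2, a_1 = -1, a_2 = -4, a_3 = -1/6, a_4 = -2, a_5 = -11/120


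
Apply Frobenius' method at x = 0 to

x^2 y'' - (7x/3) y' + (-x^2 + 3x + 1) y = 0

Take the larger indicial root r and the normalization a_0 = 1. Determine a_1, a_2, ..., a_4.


Write in Frobenius form y'' + (p(x)/x) y' + (q(x)/x^2) y = 0:
  p(x) = -7/3,  q(x) = -x^2 + 3x + 1.
Indicial equation: r(r-1) + (-7/3) r + (1) = 0 -> roots r_1 = 3, r_2 = 1/3.
Take r = r_1 = 3. Let y(x) = x^r sum_{n>=0} a_n x^n with a_0 = 1.
Substitute y = x^r sum a_n x^n and match x^{r+n}. The recurrence is
  D(n) a_n + 3 a_{n-1} - 1 a_{n-2} = 0,  where D(n) = (r+n)(r+n-1) + (-7/3)(r+n) + (1).
  a_n = [-3 a_{n-1} + 1 a_{n-2}] / D(n).
Since the indicial polynomial factors as (r - r_1)(r - r_2), D(n) = (r_1 + n - r_1)(r_1 + n - r_2) = n(n + 8/3).
Evaluating step by step (a_0 = 1):
  n = 1: D(1) = 1(1 + 8/3) = 11/3; numerator = -3(1) = -3; a_1 = (-3)/(11/3) = -9/11
  n = 2: D(2) = 2(2 + 8/3) = 28/3; numerator = -3(-9/11) + 1(1) = 38/11; a_2 = (38/11)/(28/3) = 57/154
  n = 3: D(3) = 3(3 + 8/3) = 17; numerator = -3(57/154) + 1(-9/11) = -27/14; a_3 = (-27/14)/(17) = -27/238
  n = 4: D(4) = 4(4 + 8/3) = 80/3; numerator = -3(-27/238) + 1(57/154) = 930/1309; a_4 = (930/1309)/(80/3) = 279/10472

r = 3; a_0 = 1; a_1 = -9/11; a_2 = 57/154; a_3 = -27/238; a_4 = 279/10472


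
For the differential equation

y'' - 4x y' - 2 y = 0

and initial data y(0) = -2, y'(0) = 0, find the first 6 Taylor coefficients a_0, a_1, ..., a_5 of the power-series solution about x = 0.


Ansatz: y(x) = sum_{n>=0} a_n x^n, so y'(x) = sum_{n>=1} n a_n x^(n-1) and y''(x) = sum_{n>=2} n(n-1) a_n x^(n-2).
Substitute into P(x) y'' + Q(x) y' + R(x) y = 0 with P(x) = 1, Q(x) = -4x, R(x) = -2, and match powers of x.
Initial conditions: a_0 = -2, a_1 = 0.
Setting the coefficient of each power of x to zero and solving order by order (substituting the coefficients already found):
  x^0: 2 a_2 - 2 a_0 = 0  ->  2 a_2 = 2 a_0 = -4  ->  a_2 = -2
  x^1: 6 a_3 - 6 a_1 = 0  ->  6 a_3 = 6 a_1 = 0  ->  a_3 = 0
  x^2: 12 a_4 - 10 a_2 = 0  ->  12 a_4 = 10 a_2 = -20  ->  a_4 = -5/3
  x^3: 20 a_5 - 14 a_3 = 0  ->  20 a_5 = 14 a_3 = 0  ->  a_5 = 0
Truncated series: y(x) = -2 - 2 x^2 - (5/3) x^4 + O(x^6).

a_0 = -2; a_1 = 0; a_2 = -2; a_3 = 0; a_4 = -5/3; a_5 = 0


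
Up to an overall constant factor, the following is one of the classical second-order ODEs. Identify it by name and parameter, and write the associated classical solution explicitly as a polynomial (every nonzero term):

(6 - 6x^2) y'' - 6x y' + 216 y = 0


All three coefficients share the factor 6; dividing through by 6 gives  (1 - x^2) y'' - x y' + 36 y = 0.
This matches the Chebyshev equation (1 - x^2) y'' - x y' + n^2 y = 0 (note the -x y' term, not -2x y') with n^2 = 36, so n = 6; the polynomial solution is T_6(x).
With y = sum_k a_k x^k, matching x^k gives (k+2)(k+1) a_{k+2} = (k^2 - n^2) a_k = (k - 6)(k + 6) a_k. The right side vanishes at k = 6, so the series with the parity of 6 terminates at degree 6.
Standard normalization: leading coefficient of T_n is 2^(n-1), so a_6 = 2^5 = 32. Work downward with a_k = (k+1)(k+2) a_{k+2} / ((k - 6)(k + 6)):
  a_4 = (5)(6)(32) / ((4 - 6)(4 + 6)) = 960/(-20) = -48
  a_2 = (3)(4)(-48) / ((2 - 6)(2 + 6)) = -576/(-32) = 18
  a_0 = (1)(2)(18) / ((0 - 6)(0 + 6)) = 36/(-36) = -1
Hence T_6(x) = 32 x^6 - 48 x^4 + 18 x^2 - 1.

T_6(x); series = 32 x^6 - 48 x^4 + 18 x^2 - 1


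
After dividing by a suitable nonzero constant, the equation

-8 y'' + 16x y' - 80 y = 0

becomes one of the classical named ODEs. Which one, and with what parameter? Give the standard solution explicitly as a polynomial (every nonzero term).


All three coefficients share the factor -8; dividing through by -8 gives  y'' - 2x y' + 10 y = 0.
This matches the Hermite equation y'' - 2x y' + 2n y = 0 with 2n = 10, so n = 5; the polynomial solution is H_5(x).
With y = sum_k a_k x^k, matching x^k gives (k+2)(k+1) a_{k+2} = 2(k - n) a_k = 2(k - 5) a_k. The right side vanishes at k = 5, so the series with the parity of 5 terminates at degree 5.
Standard normalization: leading coefficient of H_n is 2^n, so a_5 = 2^5 = 32. Work downward with a_k = (k+1)(k+2) a_{k+2} / (2(k - n)):
  a_3 = (4)(5)(32) / (2(3 - 5)) = 640/(-4) = -160
  a_1 = (2)(3)(-160) / (2(1 - 5)) = -960/(-8) = 120
Hence H_5(x) = 32 x^5 - 160 x^3 + 120 x.

H_5(x); series = 32 x^5 - 160 x^3 + 120 x


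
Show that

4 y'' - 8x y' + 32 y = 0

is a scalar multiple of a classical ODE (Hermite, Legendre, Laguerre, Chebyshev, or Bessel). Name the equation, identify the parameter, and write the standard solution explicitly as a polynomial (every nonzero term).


All three coefficients share the factor 4; dividing through by 4 gives  y'' - 2x y' + 8 y = 0.
This matches the Hermite equation y'' - 2x y' + 2n y = 0 with 2n = 8, so n = 4; the polynomial solution is H_4(x).
With y = sum_k a_k x^k, matching x^k gives (k+2)(k+1) a_{k+2} = 2(k - n) a_k = 2(k - 4) a_k. The right side vanishes at k = 4, so the series with the parity of 4 terminates at degree 4.
Standard normalization: leading coefficient of H_n is 2^n, so a_4 = 2^4 = 16. Work downward with a_k = (k+1)(k+2) a_{k+2} / (2(k - n)):
  a_2 = (3)(4)(16) / (2(2 - 4)) = 192/(-4) = -48
  a_0 = (1)(2)(-48) / (2(0 - 4)) = -96/(-8) = 12
Hence H_4(x) = 16 x^4 - 48 x^2 + 12.

H_4(x); series = 16 x^4 - 48 x^2 + 12


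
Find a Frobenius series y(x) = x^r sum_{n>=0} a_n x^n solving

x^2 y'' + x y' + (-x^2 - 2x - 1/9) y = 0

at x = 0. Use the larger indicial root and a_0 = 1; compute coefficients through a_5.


Write in Frobenius form y'' + (p(x)/x) y' + (q(x)/x^2) y = 0:
  p(x) = 1,  q(x) = -x^2 - 2x - 1/9.
Indicial equation: r(r-1) + (1) r + (-1/9) = 0 -> roots r_1 = 1/3, r_2 = -1/3.
Take r = r_1 = 1/3. Let y(x) = x^r sum_{n>=0} a_n x^n with a_0 = 1.
Substitute y = x^r sum a_n x^n and match x^{r+n}. The recurrence is
  D(n) a_n - 2 a_{n-1} - 1 a_{n-2} = 0,  where D(n) = (r+n)(r+n-1) + (1)(r+n) + (-1/9).
  a_n = [2 a_{n-1} + 1 a_{n-2}] / D(n).
Since the indicial polynomial factors as (r - r_1)(r - r_2), D(n) = (r_1 + n - r_1)(r_1 + n - r_2) = n(n + 2/3).
Evaluating step by step (a_0 = 1):
  n = 1: D(1) = 1(1 + 2/3) = 5/3; numerator = 2(1) = 2; a_1 = (2)/(5/3) = 6/5
  n = 2: D(2) = 2(2 + 2/3) = 16/3; numerator = 2(6/5) + 1(1) = 17/5; a_2 = (17/5)/(16/3) = 51/80
  n = 3: D(3) = 3(3 + 2/3) = 11; numerator = 2(51/80) + 1(6/5) = 99/40; a_3 = (99/40)/(11) = 9/40
  n = 4: D(4) = 4(4 + 2/3) = 56/3; numerator = 2(9/40) + 1(51/80) = 87/80; a_4 = (87/80)/(56/3) = 261/4480
  n = 5: D(5) = 5(5 + 2/3) = 85/3; numerator = 2(261/4480) + 1(9/40) = 153/448; a_5 = (153/448)/(85/3) = 27/2240

r = 1/3; a_0 = 1; a_1 = 6/5; a_2 = 51/80; a_3 = 9/40; a_4 = 261/4480; a_5 = 27/2240


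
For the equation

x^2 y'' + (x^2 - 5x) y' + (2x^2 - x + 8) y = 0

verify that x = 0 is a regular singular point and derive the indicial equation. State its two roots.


Divide by x^2 to reach normal form y'' + P_1(x) y' + P_2(x) y = 0 with P_1(x) = 1 - 5/x and P_2(x) = 2 - 1/x + 8/x^2.
x = 0 is a singular point because the y'-coefficient 1 - 5/x has a pole at x = 0 and the y-coefficient 2 - 1/x + 8/x^2 has a pole at x = 0.
It is a regular singular point because x P_1(x) = p(x) = x - 5 and x^2 P_2(x) = q(x) = 2x^2 - x + 8 are polynomials, hence analytic at x = 0.
p(0) = -5,  q(0) = 8.
Indicial equation: r(r-1) + p(0) r + q(0) = 0, i.e. r^2 + (p(0) - 1) r + q(0) = 0, i.e. r^2 - 6 r + 8 = 0.
Discriminant: (-6)^2 - 4(8) = 4, so r = (6 ± 2)/2.
Solving: r_1 = 4, r_2 = 2.

indicial: r^2 - 6 r + 8 = 0; roots r_1 = 4, r_2 = 2


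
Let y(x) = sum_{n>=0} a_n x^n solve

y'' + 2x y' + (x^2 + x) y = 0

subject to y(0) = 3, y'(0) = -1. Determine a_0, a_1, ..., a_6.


Ansatz: y(x) = sum_{n>=0} a_n x^n, so y'(x) = sum_{n>=1} n a_n x^(n-1) and y''(x) = sum_{n>=2} n(n-1) a_n x^(n-2).
Substitute into P(x) y'' + Q(x) y' + R(x) y = 0 with P(x) = 1, Q(x) = 2x, R(x) = x^2 + x, and match powers of x.
Initial conditions: a_0 = 3, a_1 = -1.
Setting the coefficient of each power of x to zero and solving order by order (substituting the coefficients already found):
  x^0: 2 a_2 = 0  ->  a_2 = 0
  x^1: 6 a_3 + 2 a_1 + a_0 = 0  ->  6 a_3 = -2 a_1 - a_0 = -1  ->  a_3 = -1/6
  x^2: 12 a_4 + 4 a_2 + a_1 + a_0 = 0  ->  12 a_4 = -4 a_2 - a_1 - a_0 = -2  ->  a_4 = -1/6
  x^3: 20 a_5 + 6 a_3 + a_2 + a_1 = 0  ->  20 a_5 = -6 a_3 - a_2 - a_1 = 2  ->  a_5 = 1/10
  x^4: 30 a_6 + 8 a_4 + a_3 + a_2 = 0  ->  30 a_6 = -8 a_4 - a_3 - a_2 = 3/2  ->  a_6 = 1/20
Truncated series: y(x) = 3 - x - (1/6) x^3 - (1/6) x^4 + (1/10) x^5 + (1/20) x^6 + O(x^7).

a_0 = 3; a_1 = -1; a_2 = 0; a_3 = -1/6; a_4 = -1/6; a_5 = 1/10; a_6 = 1/20


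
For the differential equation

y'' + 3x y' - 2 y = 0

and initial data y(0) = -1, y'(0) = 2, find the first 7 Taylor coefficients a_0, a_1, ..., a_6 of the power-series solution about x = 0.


Ansatz: y(x) = sum_{n>=0} a_n x^n, so y'(x) = sum_{n>=1} n a_n x^(n-1) and y''(x) = sum_{n>=2} n(n-1) a_n x^(n-2).
Substitute into P(x) y'' + Q(x) y' + R(x) y = 0 with P(x) = 1, Q(x) = 3x, R(x) = -2, and match powers of x.
Initial conditions: a_0 = -1, a_1 = 2.
Setting the coefficient of each power of x to zero and solving order by order (substituting the coefficients already found):
  x^0: 2 a_2 - 2 a_0 = 0  ->  2 a_2 = 2 a_0 = -2  ->  a_2 = -1
  x^1: 6 a_3 + a_1 = 0  ->  6 a_3 = -a_1 = -2  ->  a_3 = -1/3
  x^2: 12 a_4 + 4 a_2 = 0  ->  12 a_4 = -4 a_2 = 4  ->  a_4 = 1/3
  x^3: 20 a_5 + 7 a_3 = 0  ->  20 a_5 = -7 a_3 = 7/3  ->  a_5 = 7/60
  x^4: 30 a_6 + 10 a_4 = 0  ->  30 a_6 = -10 a_4 = -10/3  ->  a_6 = -1/9
Truncated series: y(x) = -1 + 2 x - x^2 - (1/3) x^3 + (1/3) x^4 + (7/60) x^5 - (1/9) x^6 + O(x^7).

a_0 = -1; a_1 = 2; a_2 = -1; a_3 = -1/3; a_4 = 1/3; a_5 = 7/60; a_6 = -1/9


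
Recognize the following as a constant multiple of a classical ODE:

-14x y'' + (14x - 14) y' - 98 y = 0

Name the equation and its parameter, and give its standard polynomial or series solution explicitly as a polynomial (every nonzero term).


All three coefficients share the factor -14; dividing through by -14 gives  x y'' + (1 - x) y' + 7 y = 0.
This matches the Laguerre equation x y'' + (1 - x) y' + n y = 0 with n = 7; the polynomial solution is L_7(x).
With y = sum_k a_k x^k, matching x^k gives (k+1)k a_{k+1} + (k+1) a_{k+1} - k a_k + n a_k = 0, i.e. (k+1)^2 a_{k+1} = (k - n) a_k = (k - 7) a_k. The right side vanishes at k = 7, so the series terminates at degree 7.
Standard normalization L_n(0) = 1 gives a_0 = 1. Work upward with a_{k+1} = (k - 7) a_k / (k+1)^2:
  a_1 = (0 - 7)(1) / 1^2 = -7/1 = -7
  a_2 = (1 - 7)(-7) / 2^2 = 42/4 = 21/2
  a_3 = (2 - 7)(21/2) / 3^2 = (-105/2)/9 = -35/6
  a_4 = (3 - 7)(-35/6) / 4^2 = (70/3)/16 = 35/24
  a_5 = (4 - 7)(35/24) / 5^2 = (-35/8)/25 = -7/40
  a_6 = (5 - 7)(-7/40) / 6^2 = (7/20)/36 = 7/720
  a_7 = (6 - 7)(7/720) / 7^2 = (-7/720)/49 = -1/5040
Hence L_7(x) = -x^7/5040 + 7 x^6/720 - 7 x^5/40 + 35 x^4/24 - 35 x^3/6 + 21 x^2/2 - 7 x + 1.

L_7(x); series = -x^7/5040 + 7 x^6/720 - 7 x^5/40 + 35 x^4/24 - 35 x^3/6 + 21 x^2/2 - 7 x + 1


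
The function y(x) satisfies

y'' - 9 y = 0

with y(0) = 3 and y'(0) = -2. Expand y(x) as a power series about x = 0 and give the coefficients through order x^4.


Ansatz: y(x) = sum_{n>=0} a_n x^n, so y'(x) = sum_{n>=1} n a_n x^(n-1) and y''(x) = sum_{n>=2} n(n-1) a_n x^(n-2).
Substitute into P(x) y'' + Q(x) y' + R(x) y = 0 with P(x) = 1, Q(x) = 0, R(x) = -9, and match powers of x.
Initial conditions: a_0 = 3, a_1 = -2.
Setting the coefficient of each power of x to zero and solving order by order (substituting the coefficients already found):
  x^0: 2 a_2 - 9 a_0 = 0  ->  2 a_2 = 9 a_0 = 27  ->  a_2 = 27/2
  x^1: 6 a_3 - 9 a_1 = 0  ->  6 a_3 = 9 a_1 = -18  ->  a_3 = -3
  x^2: 12 a_4 - 9 a_2 = 0  ->  12 a_4 = 9 a_2 = 243/2  ->  a_4 = 81/8
Truncated series: y(x) = 3 - 2 x + (27/2) x^2 - 3 x^3 + (81/8) x^4 + O(x^5).

a_0 = 3; a_1 = -2; a_2 = 27/2; a_3 = -3; a_4 = 81/8


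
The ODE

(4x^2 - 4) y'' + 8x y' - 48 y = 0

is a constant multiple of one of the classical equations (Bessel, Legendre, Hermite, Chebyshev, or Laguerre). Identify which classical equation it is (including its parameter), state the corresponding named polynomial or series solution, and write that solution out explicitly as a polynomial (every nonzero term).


All three coefficients share the factor -4; dividing through by -4 gives  (1 - x^2) y'' - 2x y' + 12 y = 0.
This matches the Legendre equation (1 - x^2) y'' - 2x y' + n(n+1) y = 0 (note the -2x y' term) with n(n+1) = 12, so n = 3; the polynomial solution is P_3(x).
With y = sum_k a_k x^k, matching x^k gives (k+2)(k+1) a_{k+2} = [k(k+1) - n(n+1)] a_k = (k - 3)(k + 4) a_k. The right side vanishes at k = 3, so the series with the parity of 3 terminates at degree 3.
Standard normalization (P_n(1) = 1): leading coefficient (2n)!/(2^n (n!)^2) = 720/(8*36) = 5/2, so a_3 = 5/2. Work downward with a_k = (k+1)(k+2) a_{k+2} / ((k - 3)(k + 4)):
  a_1 = (2)(3)(5/2) / ((1 - 3)(1 + 4)) = 15/(-10) = -3/2
Hence P_3(x) = 5 x^3/2 - 3 x/2.

P_3(x); series = 5 x^3/2 - 3 x/2


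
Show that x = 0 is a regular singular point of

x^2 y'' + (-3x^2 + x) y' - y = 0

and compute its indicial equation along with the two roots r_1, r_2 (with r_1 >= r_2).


Divide by x^2 to reach normal form y'' + P_1(x) y' + P_2(x) y = 0 with P_1(x) = -3 + 1/x and P_2(x) = -1/x^2.
x = 0 is a singular point because the y'-coefficient -3 + 1/x has a pole at x = 0 and the y-coefficient -1/x^2 has a pole at x = 0.
It is a regular singular point because x P_1(x) = p(x) = 1 - 3x and x^2 P_2(x) = q(x) = -1 are polynomials, hence analytic at x = 0.
p(0) = 1,  q(0) = -1.
Indicial equation: r(r-1) + p(0) r + q(0) = 0, i.e. r^2 + (p(0) - 1) r + q(0) = 0, i.e. r^2 - 1 = 0.
Discriminant: (0)^2 - 4(-1) = 4, so r = (0 ± 2)/2.
Solving: r_1 = 1, r_2 = -1.

indicial: r^2 - 1 = 0; roots r_1 = 1, r_2 = -1


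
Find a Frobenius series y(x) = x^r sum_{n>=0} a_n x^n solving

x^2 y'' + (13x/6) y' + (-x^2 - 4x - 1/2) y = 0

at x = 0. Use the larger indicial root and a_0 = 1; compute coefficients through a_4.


Write in Frobenius form y'' + (p(x)/x) y' + (q(x)/x^2) y = 0:
  p(x) = 13/6,  q(x) = -x^2 - 4x - 1/2.
Indicial equation: r(r-1) + (13/6) r + (-1/2) = 0 -> roots r_1 = 1/3, r_2 = -3/2.
Take r = r_1 = 1/3. Let y(x) = x^r sum_{n>=0} a_n x^n with a_0 = 1.
Substitute y = x^r sum a_n x^n and match x^{r+n}. The recurrence is
  D(n) a_n - 4 a_{n-1} - 1 a_{n-2} = 0,  where D(n) = (r+n)(r+n-1) + (13/6)(r+n) + (-1/2).
  a_n = [4 a_{n-1} + 1 a_{n-2}] / D(n).
Since the indicial polynomial factors as (r - r_1)(r - r_2), D(n) = (r_1 + n - r_1)(r_1 + n - r_2) = n(n + 11/6).
Evaluating step by step (a_0 = 1):
  n = 1: D(1) = 1(1 + 11/6) = 17/6; numerator = 4(1) = 4; a_1 = (4)/(17/6) = 24/17
  n = 2: D(2) = 2(2 + 11/6) = 23/3; numerator = 4(24/17) + 1(1) = 113/17; a_2 = (113/17)/(23/3) = 339/391
  n = 3: D(3) = 3(3 + 11/6) = 29/2; numerator = 4(339/391) + 1(24/17) = 1908/391; a_3 = (1908/391)/(29/2) = 3816/11339
  n = 4: D(4) = 4(4 + 11/6) = 70/3; numerator = 4(3816/11339) + 1(339/391) = 25095/11339; a_4 = (25095/11339)/(70/3) = 2151/22678

r = 1/3; a_0 = 1; a_1 = 24/17; a_2 = 339/391; a_3 = 3816/11339; a_4 = 2151/22678


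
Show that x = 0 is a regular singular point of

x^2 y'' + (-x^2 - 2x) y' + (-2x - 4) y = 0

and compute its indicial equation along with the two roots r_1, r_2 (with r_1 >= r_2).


Divide by x^2 to reach normal form y'' + P_1(x) y' + P_2(x) y = 0 with P_1(x) = -1 - 2/x and P_2(x) = -2/x - 4/x^2.
x = 0 is a singular point because the y'-coefficient -1 - 2/x has a pole at x = 0 and the y-coefficient -2/x - 4/x^2 has a pole at x = 0.
It is a regular singular point because x P_1(x) = p(x) = -x - 2 and x^2 P_2(x) = q(x) = -2x - 4 are polynomials, hence analytic at x = 0.
p(0) = -2,  q(0) = -4.
Indicial equation: r(r-1) + p(0) r + q(0) = 0, i.e. r^2 + (p(0) - 1) r + q(0) = 0, i.e. r^2 - 3 r - 4 = 0.
Discriminant: (-3)^2 - 4(-4) = 25, so r = (3 ± 5)/2.
Solving: r_1 = 4, r_2 = -1.

indicial: r^2 - 3 r - 4 = 0; roots r_1 = 4, r_2 = -1


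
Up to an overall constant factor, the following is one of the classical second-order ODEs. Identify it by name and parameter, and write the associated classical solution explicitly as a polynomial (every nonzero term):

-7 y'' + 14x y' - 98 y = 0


All three coefficients share the factor -7; dividing through by -7 gives  y'' - 2x y' + 14 y = 0.
This matches the Hermite equation y'' - 2x y' + 2n y = 0 with 2n = 14, so n = 7; the polynomial solution is H_7(x).
With y = sum_k a_k x^k, matching x^k gives (k+2)(k+1) a_{k+2} = 2(k - n) a_k = 2(k - 7) a_k. The right side vanishes at k = 7, so the series with the parity of 7 terminates at degree 7.
Standard normalization: leading coefficient of H_n is 2^n, so a_7 = 2^7 = 128. Work downward with a_k = (k+1)(k+2) a_{k+2} / (2(k - n)):
  a_5 = (6)(7)(128) / (2(5 - 7)) = 5376/(-4) = -1344
  a_3 = (4)(5)(-1344) / (2(3 - 7)) = -26880/(-8) = 3360
  a_1 = (2)(3)(3360) / (2(1 - 7)) = 20160/(-12) = -1680
Hence H_7(x) = 128 x^7 - 1344 x^5 + 3360 x^3 - 1680 x.

H_7(x); series = 128 x^7 - 1344 x^5 + 3360 x^3 - 1680 x


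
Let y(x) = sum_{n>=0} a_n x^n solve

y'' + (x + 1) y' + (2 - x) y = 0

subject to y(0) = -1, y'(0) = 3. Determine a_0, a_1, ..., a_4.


Ansatz: y(x) = sum_{n>=0} a_n x^n, so y'(x) = sum_{n>=1} n a_n x^(n-1) and y''(x) = sum_{n>=2} n(n-1) a_n x^(n-2).
Substitute into P(x) y'' + Q(x) y' + R(x) y = 0 with P(x) = 1, Q(x) = x + 1, R(x) = 2 - x, and match powers of x.
Initial conditions: a_0 = -1, a_1 = 3.
Setting the coefficient of each power of x to zero and solving order by order (substituting the coefficients already found):
  x^0: 2 a_2 + a_1 + 2 a_0 = 0  ->  2 a_2 = -a_1 - 2 a_0 = -1  ->  a_2 = -1/2
  x^1: 6 a_3 + 2 a_2 + 3 a_1 - a_0 = 0  ->  6 a_3 = -2 a_2 - 3 a_1 + a_0 = -9  ->  a_3 = -3/2
  x^2: 12 a_4 + 3 a_3 + 4 a_2 - a_1 = 0  ->  12 a_4 = -3 a_3 - 4 a_2 + a_1 = 19/2  ->  a_4 = 19/24
Truncated series: y(x) = -1 + 3 x - (1/2) x^2 - (3/2) x^3 + (19/24) x^4 + O(x^5).

a_0 = -1; a_1 = 3; a_2 = -1/2; a_3 = -3/2; a_4 = 19/24


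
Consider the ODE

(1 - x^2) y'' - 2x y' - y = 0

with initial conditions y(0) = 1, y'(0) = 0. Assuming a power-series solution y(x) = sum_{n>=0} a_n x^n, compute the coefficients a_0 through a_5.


Ansatz: y(x) = sum_{n>=0} a_n x^n, so y'(x) = sum_{n>=1} n a_n x^(n-1) and y''(x) = sum_{n>=2} n(n-1) a_n x^(n-2).
Substitute into P(x) y'' + Q(x) y' + R(x) y = 0 with P(x) = 1 - x^2, Q(x) = -2x, R(x) = -1, and match powers of x.
Initial conditions: a_0 = 1, a_1 = 0.
Setting the coefficient of each power of x to zero and solving order by order (substituting the coefficients already found):
  x^0: 2 a_2 - a_0 = 0  ->  2 a_2 = a_0 = 1  ->  a_2 = 1/2
  x^1: 6 a_3 - 3 a_1 = 0  ->  6 a_3 = 3 a_1 = 0  ->  a_3 = 0
  x^2: 12 a_4 - 7 a_2 = 0  ->  12 a_4 = 7 a_2 = 7/2  ->  a_4 = 7/24
  x^3: 20 a_5 - 13 a_3 = 0  ->  20 a_5 = 13 a_3 = 0  ->  a_5 = 0
Truncated series: y(x) = 1 + (1/2) x^2 + (7/24) x^4 + O(x^6).

a_0 = 1; a_1 = 0; a_2 = 1/2; a_3 = 0; a_4 = 7/24; a_5 = 0


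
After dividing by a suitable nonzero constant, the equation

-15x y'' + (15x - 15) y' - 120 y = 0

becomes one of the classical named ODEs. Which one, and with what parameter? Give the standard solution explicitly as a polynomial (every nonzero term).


All three coefficients share the factor -15; dividing through by -15 gives  x y'' + (1 - x) y' + 8 y = 0.
This matches the Laguerre equation x y'' + (1 - x) y' + n y = 0 with n = 8; the polynomial solution is L_8(x).
With y = sum_k a_k x^k, matching x^k gives (k+1)k a_{k+1} + (k+1) a_{k+1} - k a_k + n a_k = 0, i.e. (k+1)^2 a_{k+1} = (k - n) a_k = (k - 8) a_k. The right side vanishes at k = 8, so the series terminates at degree 8.
Standard normalization L_n(0) = 1 gives a_0 = 1. Work upward with a_{k+1} = (k - 8) a_k / (k+1)^2:
  a_1 = (0 - 8)(1) / 1^2 = -8/1 = -8
  a_2 = (1 - 8)(-8) / 2^2 = 56/4 = 14
  a_3 = (2 - 8)(14) / 3^2 = -84/9 = -28/3
  a_4 = (3 - 8)(-28/3) / 4^2 = (140/3)/16 = 35/12
  a_5 = (4 - 8)(35/12) / 5^2 = (-35/3)/25 = -7/15
  a_6 = (5 - 8)(-7/15) / 6^2 = (7/5)/36 = 7/180
  a_7 = (6 - 8)(7/180) / 7^2 = (-7/90)/49 = -1/630
  a_8 = (7 - 8)(-1/630) / 8^2 = (1/630)/64 = 1/40320
Hence L_8(x) = x^8/40320 - x^7/630 + 7 x^6/180 - 7 x^5/15 + 35 x^4/12 - 28 x^3/3 + 14 x^2 - 8 x + 1.

L_8(x); series = x^8/40320 - x^7/630 + 7 x^6/180 - 7 x^5/15 + 35 x^4/12 - 28 x^3/3 + 14 x^2 - 8 x + 1


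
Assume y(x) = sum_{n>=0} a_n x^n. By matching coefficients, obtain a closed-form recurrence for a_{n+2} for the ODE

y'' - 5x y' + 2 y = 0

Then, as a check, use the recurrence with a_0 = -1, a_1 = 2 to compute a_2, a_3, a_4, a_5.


Substitute y = sum_n a_n x^n.
y''(x) has coefficient (n+2)(n+1) a_{n+2} at x^n;
-5 x y'(x) has coefficient -5 n a_n at x^n (shift);
2 y(x) has coefficient 2 a_n at x^n.
Matching x^n: (n+2)(n+1) a_{n+2} + (-5n + 2) a_n = 0.
Thus a_{n+2} = (5n - 2) / ((n+1)(n+2)) * a_n.

Check with a_0 = -1, a_1 = 2 (apply the recurrence for n = 0, 1, 2, 3): a_0 = -1, a_1 = 2, a_2 = 1, a_3 = 1, a_4 = 2/3, a_5 = 13/20.

a_(n+2) = (5n - 2) / ((n+1)(n+2)) * a_n; check: a_0 = -1, a_1 = 2, a_2 = 1, a_3 = 1, a_4 = 2/3, a_5 = 13/20


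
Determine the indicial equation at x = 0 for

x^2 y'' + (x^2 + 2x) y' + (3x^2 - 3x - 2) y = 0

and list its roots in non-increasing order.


Divide by x^2 to reach normal form y'' + P_1(x) y' + P_2(x) y = 0 with P_1(x) = 1 + 2/x and P_2(x) = 3 - 3/x - 2/x^2.
x = 0 is a singular point because the y'-coefficient 1 + 2/x has a pole at x = 0 and the y-coefficient 3 - 3/x - 2/x^2 has a pole at x = 0.
It is a regular singular point because x P_1(x) = p(x) = x + 2 and x^2 P_2(x) = q(x) = 3x^2 - 3x - 2 are polynomials, hence analytic at x = 0.
p(0) = 2,  q(0) = -2.
Indicial equation: r(r-1) + p(0) r + q(0) = 0, i.e. r^2 + (p(0) - 1) r + q(0) = 0, i.e. r^2 + 1 r - 2 = 0.
Discriminant: (1)^2 - 4(-2) = 9, so r = (-1 ± 3)/2.
Solving: r_1 = 1, r_2 = -2.

indicial: r^2 + 1 r - 2 = 0; roots r_1 = 1, r_2 = -2


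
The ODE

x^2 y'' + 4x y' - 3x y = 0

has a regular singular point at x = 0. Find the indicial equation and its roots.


Divide by x^2 to reach normal form y'' + P_1(x) y' + P_2(x) y = 0 with P_1(x) = 4/x and P_2(x) = -3/x.
x = 0 is a singular point because the y'-coefficient 4/x has a pole at x = 0 and the y-coefficient -3/x has a pole at x = 0.
It is a regular singular point because x P_1(x) = p(x) = 4 and x^2 P_2(x) = q(x) = -3x are polynomials, hence analytic at x = 0.
p(0) = 4,  q(0) = 0.
Indicial equation: r(r-1) + p(0) r + q(0) = 0, i.e. r^2 + (p(0) - 1) r + q(0) = 0, i.e. r^2 + 3 r = 0.
Discriminant: (3)^2 - 4(0) = 9, so r = (-3 ± 3)/2.
Solving: r_1 = 0, r_2 = -3.

indicial: r^2 + 3 r = 0; roots r_1 = 0, r_2 = -3


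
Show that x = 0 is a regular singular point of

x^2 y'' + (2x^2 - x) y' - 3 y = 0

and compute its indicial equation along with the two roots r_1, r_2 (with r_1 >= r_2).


Divide by x^2 to reach normal form y'' + P_1(x) y' + P_2(x) y = 0 with P_1(x) = 2 - 1/x and P_2(x) = -3/x^2.
x = 0 is a singular point because the y'-coefficient 2 - 1/x has a pole at x = 0 and the y-coefficient -3/x^2 has a pole at x = 0.
It is a regular singular point because x P_1(x) = p(x) = 2x - 1 and x^2 P_2(x) = q(x) = -3 are polynomials, hence analytic at x = 0.
p(0) = -1,  q(0) = -3.
Indicial equation: r(r-1) + p(0) r + q(0) = 0, i.e. r^2 + (p(0) - 1) r + q(0) = 0, i.e. r^2 - 2 r - 3 = 0.
Discriminant: (-2)^2 - 4(-3) = 16, so r = (2 ± 4)/2.
Solving: r_1 = 3, r_2 = -1.

indicial: r^2 - 2 r - 3 = 0; roots r_1 = 3, r_2 = -1


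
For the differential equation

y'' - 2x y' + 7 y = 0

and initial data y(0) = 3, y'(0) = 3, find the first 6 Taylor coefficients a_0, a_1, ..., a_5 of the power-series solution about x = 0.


Ansatz: y(x) = sum_{n>=0} a_n x^n, so y'(x) = sum_{n>=1} n a_n x^(n-1) and y''(x) = sum_{n>=2} n(n-1) a_n x^(n-2).
Substitute into P(x) y'' + Q(x) y' + R(x) y = 0 with P(x) = 1, Q(x) = -2x, R(x) = 7, and match powers of x.
Initial conditions: a_0 = 3, a_1 = 3.
Setting the coefficient of each power of x to zero and solving order by order (substituting the coefficients already found):
  x^0: 2 a_2 + 7 a_0 = 0  ->  2 a_2 = -7 a_0 = -21  ->  a_2 = -21/2
  x^1: 6 a_3 + 5 a_1 = 0  ->  6 a_3 = -5 a_1 = -15  ->  a_3 = -5/2
  x^2: 12 a_4 + 3 a_2 = 0  ->  12 a_4 = -3 a_2 = 63/2  ->  a_4 = 21/8
  x^3: 20 a_5 + a_3 = 0  ->  20 a_5 = -a_3 = 5/2  ->  a_5 = 1/8
Truncated series: y(x) = 3 + 3 x - (21/2) x^2 - (5/2) x^3 + (21/8) x^4 + (1/8) x^5 + O(x^6).

a_0 = 3; a_1 = 3; a_2 = -21/2; a_3 = -5/2; a_4 = 21/8; a_5 = 1/8


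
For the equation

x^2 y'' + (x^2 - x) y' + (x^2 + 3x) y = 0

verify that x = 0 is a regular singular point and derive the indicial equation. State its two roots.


Divide by x^2 to reach normal form y'' + P_1(x) y' + P_2(x) y = 0 with P_1(x) = 1 - 1/x and P_2(x) = 1 + 3/x.
x = 0 is a singular point because the y'-coefficient 1 - 1/x has a pole at x = 0 and the y-coefficient 1 + 3/x has a pole at x = 0.
It is a regular singular point because x P_1(x) = p(x) = x - 1 and x^2 P_2(x) = q(x) = x^2 + 3x are polynomials, hence analytic at x = 0.
p(0) = -1,  q(0) = 0.
Indicial equation: r(r-1) + p(0) r + q(0) = 0, i.e. r^2 + (p(0) - 1) r + q(0) = 0, i.e. r^2 - 2 r = 0.
Discriminant: (-2)^2 - 4(0) = 4, so r = (2 ± 2)/2.
Solving: r_1 = 2, r_2 = 0.

indicial: r^2 - 2 r = 0; roots r_1 = 2, r_2 = 0


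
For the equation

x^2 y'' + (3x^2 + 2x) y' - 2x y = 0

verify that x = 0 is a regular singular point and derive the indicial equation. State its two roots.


Divide by x^2 to reach normal form y'' + P_1(x) y' + P_2(x) y = 0 with P_1(x) = 3 + 2/x and P_2(x) = -2/x.
x = 0 is a singular point because the y'-coefficient 3 + 2/x has a pole at x = 0 and the y-coefficient -2/x has a pole at x = 0.
It is a regular singular point because x P_1(x) = p(x) = 3x + 2 and x^2 P_2(x) = q(x) = -2x are polynomials, hence analytic at x = 0.
p(0) = 2,  q(0) = 0.
Indicial equation: r(r-1) + p(0) r + q(0) = 0, i.e. r^2 + (p(0) - 1) r + q(0) = 0, i.e. r^2 + 1 r = 0.
Discriminant: (1)^2 - 4(0) = 1, so r = (-1 ± 1)/2.
Solving: r_1 = 0, r_2 = -1.

indicial: r^2 + 1 r = 0; roots r_1 = 0, r_2 = -1


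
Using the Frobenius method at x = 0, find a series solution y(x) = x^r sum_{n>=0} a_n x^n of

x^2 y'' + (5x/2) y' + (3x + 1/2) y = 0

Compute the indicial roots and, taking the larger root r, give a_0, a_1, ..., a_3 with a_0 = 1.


Write in Frobenius form y'' + (p(x)/x) y' + (q(x)/x^2) y = 0:
  p(x) = 5/2,  q(x) = 3x + 1/2.
Indicial equation: r(r-1) + (5/2) r + (1/2) = 0 -> roots r_1 = -1/2, r_2 = -1.
Take r = r_1 = -1/2. Let y(x) = x^r sum_{n>=0} a_n x^n with a_0 = 1.
Substitute y = x^r sum a_n x^n and match x^{r+n}. The recurrence is
  D(n) a_n + 3 a_{n-1} = 0,  where D(n) = (r+n)(r+n-1) + (5/2)(r+n) + (1/2).
  a_n = -3 / D(n) * a_{n-1}.
Since the indicial polynomial factors as (r - r_1)(r - r_2), D(n) = (r_1 + n - r_1)(r_1 + n - r_2) = n(n + 1/2).
Evaluating step by step (a_0 = 1):
  n = 1: D(1) = 1(1 + 1/2) = 3/2; numerator = -3(1) = -3; a_1 = (-3)/(3/2) = -2
  n = 2: D(2) = 2(2 + 1/2) = 5; numerator = -3(-2) = 6; a_2 = (6)/(5) = 6/5
  n = 3: D(3) = 3(3 + 1/2) = 21/2; numerator = -3(6/5) = -18/5; a_3 = (-18/5)/(21/2) = -12/35

r = -1/2; a_0 = 1; a_1 = -2; a_2 = 6/5; a_3 = -12/35


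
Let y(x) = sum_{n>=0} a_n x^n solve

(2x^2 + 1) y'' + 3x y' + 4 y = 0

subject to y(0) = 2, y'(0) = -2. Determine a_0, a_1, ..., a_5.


Ansatz: y(x) = sum_{n>=0} a_n x^n, so y'(x) = sum_{n>=1} n a_n x^(n-1) and y''(x) = sum_{n>=2} n(n-1) a_n x^(n-2).
Substitute into P(x) y'' + Q(x) y' + R(x) y = 0 with P(x) = 2x^2 + 1, Q(x) = 3x, R(x) = 4, and match powers of x.
Initial conditions: a_0 = 2, a_1 = -2.
Setting the coefficient of each power of x to zero and solving order by order (substituting the coefficients already found):
  x^0: 2 a_2 + 4 a_0 = 0  ->  2 a_2 = -4 a_0 = -8  ->  a_2 = -4
  x^1: 6 a_3 + 7 a_1 = 0  ->  6 a_3 = -7 a_1 = 14  ->  a_3 = 7/3
  x^2: 12 a_4 + 14 a_2 = 0  ->  12 a_4 = -14 a_2 = 56  ->  a_4 = 14/3
  x^3: 20 a_5 + 25 a_3 = 0  ->  20 a_5 = -25 a_3 = -175/3  ->  a_5 = -35/12
Truncated series: y(x) = 2 - 2 x - 4 x^2 + (7/3) x^3 + (14/3) x^4 - (35/12) x^5 + O(x^6).

a_0 = 2; a_1 = -2; a_2 = -4; a_3 = 7/3; a_4 = 14/3; a_5 = -35/12


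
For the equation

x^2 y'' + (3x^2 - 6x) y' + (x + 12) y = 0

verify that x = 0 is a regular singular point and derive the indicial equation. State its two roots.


Divide by x^2 to reach normal form y'' + P_1(x) y' + P_2(x) y = 0 with P_1(x) = 3 - 6/x and P_2(x) = 1/x + 12/x^2.
x = 0 is a singular point because the y'-coefficient 3 - 6/x has a pole at x = 0 and the y-coefficient 1/x + 12/x^2 has a pole at x = 0.
It is a regular singular point because x P_1(x) = p(x) = 3x - 6 and x^2 P_2(x) = q(x) = x + 12 are polynomials, hence analytic at x = 0.
p(0) = -6,  q(0) = 12.
Indicial equation: r(r-1) + p(0) r + q(0) = 0, i.e. r^2 + (p(0) - 1) r + q(0) = 0, i.e. r^2 - 7 r + 12 = 0.
Discriminant: (-7)^2 - 4(12) = 1, so r = (7 ± 1)/2.
Solving: r_1 = 4, r_2 = 3.

indicial: r^2 - 7 r + 12 = 0; roots r_1 = 4, r_2 = 3


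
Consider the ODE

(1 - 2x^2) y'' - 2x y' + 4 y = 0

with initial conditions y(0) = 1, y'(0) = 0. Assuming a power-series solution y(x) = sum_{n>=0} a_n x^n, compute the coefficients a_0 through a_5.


Ansatz: y(x) = sum_{n>=0} a_n x^n, so y'(x) = sum_{n>=1} n a_n x^(n-1) and y''(x) = sum_{n>=2} n(n-1) a_n x^(n-2).
Substitute into P(x) y'' + Q(x) y' + R(x) y = 0 with P(x) = 1 - 2x^2, Q(x) = -2x, R(x) = 4, and match powers of x.
Initial conditions: a_0 = 1, a_1 = 0.
Setting the coefficient of each power of x to zero and solving order by order (substituting the coefficients already found):
  x^0: 2 a_2 + 4 a_0 = 0  ->  2 a_2 = -4 a_0 = -4  ->  a_2 = -2
  x^1: 6 a_3 + 2 a_1 = 0  ->  6 a_3 = -2 a_1 = 0  ->  a_3 = 0
  x^2: 12 a_4 - 4 a_2 = 0  ->  12 a_4 = 4 a_2 = -8  ->  a_4 = -2/3
  x^3: 20 a_5 - 14 a_3 = 0  ->  20 a_5 = 14 a_3 = 0  ->  a_5 = 0
Truncated series: y(x) = 1 - 2 x^2 - (2/3) x^4 + O(x^6).

a_0 = 1; a_1 = 0; a_2 = -2; a_3 = 0; a_4 = -2/3; a_5 = 0


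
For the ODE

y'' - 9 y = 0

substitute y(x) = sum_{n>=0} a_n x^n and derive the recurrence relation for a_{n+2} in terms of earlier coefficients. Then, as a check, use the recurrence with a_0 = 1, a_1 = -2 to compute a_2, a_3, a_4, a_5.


Substitute y = sum_n a_n x^n into y'' + (const) y = 0.
y''(x) = sum_{n>=0} (n+2)(n+1) a_{n+2} x^n.
The ODE becomes sum_n [(n+2)(n+1) a_{n+2} - 9 a_n] x^n = 0.
Setting each coefficient to zero gives the recurrence:
  (n+2)(n+1) a_{n+2} - 9 a_n = 0,
  a_{n+2} = 9 / ((n+1)(n+2)) a_n.

Check with a_0 = 1, a_1 = -2 (apply the recurrence for n = 0, 1, 2, 3): a_0 = 1, a_1 = -2, a_2 = 9/2, a_3 = -3, a_4 = 27/8, a_5 = -27/20.

a_{n+2} = 9/((n+1)(n+2)) * a_n; check: a_0 = 1, a_1 = -2, a_2 = 9/2, a_3 = -3, a_4 = 27/8, a_5 = -27/20


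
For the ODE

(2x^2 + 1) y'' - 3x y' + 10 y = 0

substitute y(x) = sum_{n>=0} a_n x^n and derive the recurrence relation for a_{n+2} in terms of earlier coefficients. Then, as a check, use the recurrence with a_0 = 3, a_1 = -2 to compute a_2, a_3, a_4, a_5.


Substitute y = sum_n a_n x^n.
(1 + 2 x^2) y'' contributes (n+2)(n+1) a_{n+2} + 2 n(n-1) a_n at x^n.
-3 x y'(x) contributes -3 n a_n at x^n.
10 y(x) contributes 10 a_n at x^n.
Matching x^n: (n+2)(n+1) a_{n+2} + (2 n(n-1) - 3 n + 10) a_n = 0.
Thus a_{n+2} = (-2 n(n-1) + 3 n - 10) / ((n+1)(n+2)) * a_n.

Check with a_0 = 3, a_1 = -2 (apply the recurrence for n = 0, 1, 2, 3): a_0 = 3, a_1 = -2, a_2 = -15, a_3 = 7/3, a_4 = 10, a_5 = -91/60.

a_(n+2) = (-2 n(n-1) + 3 n - 10) / ((n+1)(n+2)) * a_n; check: a_0 = 3, a_1 = -2, a_2 = -15, a_3 = 7/3, a_4 = 10, a_5 = -91/60


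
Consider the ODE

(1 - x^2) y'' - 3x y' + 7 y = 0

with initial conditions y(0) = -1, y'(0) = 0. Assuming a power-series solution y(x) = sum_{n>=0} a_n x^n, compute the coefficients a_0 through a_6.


Ansatz: y(x) = sum_{n>=0} a_n x^n, so y'(x) = sum_{n>=1} n a_n x^(n-1) and y''(x) = sum_{n>=2} n(n-1) a_n x^(n-2).
Substitute into P(x) y'' + Q(x) y' + R(x) y = 0 with P(x) = 1 - x^2, Q(x) = -3x, R(x) = 7, and match powers of x.
Initial conditions: a_0 = -1, a_1 = 0.
Setting the coefficient of each power of x to zero and solving order by order (substituting the coefficients already found):
  x^0: 2 a_2 + 7 a_0 = 0  ->  2 a_2 = -7 a_0 = 7  ->  a_2 = 7/2
  x^1: 6 a_3 + 4 a_1 = 0  ->  6 a_3 = -4 a_1 = 0  ->  a_3 = 0
  x^2: 12 a_4 - a_2 = 0  ->  12 a_4 = a_2 = 7/2  ->  a_4 = 7/24
  x^3: 20 a_5 - 8 a_3 = 0  ->  20 a_5 = 8 a_3 = 0  ->  a_5 = 0
  x^4: 30 a_6 - 17 a_4 = 0  ->  30 a_6 = 17 a_4 = 119/24  ->  a_6 = 119/720
Truncated series: y(x) = -1 + (7/2) x^2 + (7/24) x^4 + (119/720) x^6 + O(x^7).

a_0 = -1; a_1 = 0; a_2 = 7/2; a_3 = 0; a_4 = 7/24; a_5 = 0; a_6 = 119/720


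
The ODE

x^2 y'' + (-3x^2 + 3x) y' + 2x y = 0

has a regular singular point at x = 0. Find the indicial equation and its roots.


Divide by x^2 to reach normal form y'' + P_1(x) y' + P_2(x) y = 0 with P_1(x) = -3 + 3/x and P_2(x) = 2/x.
x = 0 is a singular point because the y'-coefficient -3 + 3/x has a pole at x = 0 and the y-coefficient 2/x has a pole at x = 0.
It is a regular singular point because x P_1(x) = p(x) = 3 - 3x and x^2 P_2(x) = q(x) = 2x are polynomials, hence analytic at x = 0.
p(0) = 3,  q(0) = 0.
Indicial equation: r(r-1) + p(0) r + q(0) = 0, i.e. r^2 + (p(0) - 1) r + q(0) = 0, i.e. r^2 + 2 r = 0.
Discriminant: (2)^2 - 4(0) = 4, so r = (-2 ± 2)/2.
Solving: r_1 = 0, r_2 = -2.

indicial: r^2 + 2 r = 0; roots r_1 = 0, r_2 = -2


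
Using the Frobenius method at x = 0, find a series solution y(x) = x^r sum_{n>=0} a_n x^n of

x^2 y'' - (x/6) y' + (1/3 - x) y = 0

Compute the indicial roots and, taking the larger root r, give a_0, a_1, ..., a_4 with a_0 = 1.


Write in Frobenius form y'' + (p(x)/x) y' + (q(x)/x^2) y = 0:
  p(x) = -1/6,  q(x) = 1/3 - x.
Indicial equation: r(r-1) + (-1/6) r + (1/3) = 0 -> roots r_1 = 2/3, r_2 = 1/2.
Take r = r_1 = 2/3. Let y(x) = x^r sum_{n>=0} a_n x^n with a_0 = 1.
Substitute y = x^r sum a_n x^n and match x^{r+n}. The recurrence is
  D(n) a_n - 1 a_{n-1} = 0,  where D(n) = (r+n)(r+n-1) + (-1/6)(r+n) + (1/3).
  a_n = 1 / D(n) * a_{n-1}.
Since the indicial polynomial factors as (r - r_1)(r - r_2), D(n) = (r_1 + n - r_1)(r_1 + n - r_2) = n(n + 1/6).
Evaluating step by step (a_0 = 1):
  n = 1: D(1) = 1(1 + 1/6) = 7/6; numerator = 1(1) = 1; a_1 = (1)/(7/6) = 6/7
  n = 2: D(2) = 2(2 + 1/6) = 13/3; numerator = 1(6/7) = 6/7; a_2 = (6/7)/(13/3) = 18/91
  n = 3: D(3) = 3(3 + 1/6) = 19/2; numerator = 1(18/91) = 18/91; a_3 = (18/91)/(19/2) = 36/1729
  n = 4: D(4) = 4(4 + 1/6) = 50/3; numerator = 1(36/1729) = 36/1729; a_4 = (36/1729)/(50/3) = 54/43225

r = 2/3; a_0 = 1; a_1 = 6/7; a_2 = 18/91; a_3 = 36/1729; a_4 = 54/43225


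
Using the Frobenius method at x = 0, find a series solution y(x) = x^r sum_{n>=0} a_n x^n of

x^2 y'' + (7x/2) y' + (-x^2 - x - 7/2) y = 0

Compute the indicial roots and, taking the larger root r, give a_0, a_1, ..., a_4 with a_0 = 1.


Write in Frobenius form y'' + (p(x)/x) y' + (q(x)/x^2) y = 0:
  p(x) = 7/2,  q(x) = -x^2 - x - 7/2.
Indicial equation: r(r-1) + (7/2) r + (-7/2) = 0 -> roots r_1 = 1, r_2 = -7/2.
Take r = r_1 = 1. Let y(x) = x^r sum_{n>=0} a_n x^n with a_0 = 1.
Substitute y = x^r sum a_n x^n and match x^{r+n}. The recurrence is
  D(n) a_n - 1 a_{n-1} - 1 a_{n-2} = 0,  where D(n) = (r+n)(r+n-1) + (7/2)(r+n) + (-7/2).
  a_n = [1 a_{n-1} + 1 a_{n-2}] / D(n).
Since the indicial polynomial factors as (r - r_1)(r - r_2), D(n) = (r_1 + n - r_1)(r_1 + n - r_2) = n(n + 9/2).
Evaluating step by step (a_0 = 1):
  n = 1: D(1) = 1(1 + 9/2) = 11/2; numerator = 1(1) = 1; a_1 = (1)/(11/2) = 2/11
  n = 2: D(2) = 2(2 + 9/2) = 13; numerator = 1(2/11) + 1(1) = 13/11; a_2 = (13/11)/(13) = 1/11
  n = 3: D(3) = 3(3 + 9/2) = 45/2; numerator = 1(1/11) + 1(2/11) = 3/11; a_3 = (3/11)/(45/2) = 2/165
  n = 4: D(4) = 4(4 + 9/2) = 34; numerator = 1(2/165) + 1(1/11) = 17/165; a_4 = (17/165)/(34) = 1/330

r = 1; a_0 = 1; a_1 = 2/11; a_2 = 1/11; a_3 = 2/165; a_4 = 1/330


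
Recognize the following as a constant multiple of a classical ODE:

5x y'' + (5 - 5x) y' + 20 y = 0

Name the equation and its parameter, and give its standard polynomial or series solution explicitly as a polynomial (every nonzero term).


All three coefficients share the factor 5; dividing through by 5 gives  x y'' + (1 - x) y' + 4 y = 0.
This matches the Laguerre equation x y'' + (1 - x) y' + n y = 0 with n = 4; the polynomial solution is L_4(x).
With y = sum_k a_k x^k, matching x^k gives (k+1)k a_{k+1} + (k+1) a_{k+1} - k a_k + n a_k = 0, i.e. (k+1)^2 a_{k+1} = (k - n) a_k = (k - 4) a_k. The right side vanishes at k = 4, so the series terminates at degree 4.
Standard normalization L_n(0) = 1 gives a_0 = 1. Work upward with a_{k+1} = (k - 4) a_k / (k+1)^2:
  a_1 = (0 - 4)(1) / 1^2 = -4/1 = -4
  a_2 = (1 - 4)(-4) / 2^2 = 12/4 = 3
  a_3 = (2 - 4)(3) / 3^2 = -6/9 = -2/3
  a_4 = (3 - 4)(-2/3) / 4^2 = (2/3)/16 = 1/24
Hence L_4(x) = x^4/24 - 2 x^3/3 + 3 x^2 - 4 x + 1.

L_4(x); series = x^4/24 - 2 x^3/3 + 3 x^2 - 4 x + 1


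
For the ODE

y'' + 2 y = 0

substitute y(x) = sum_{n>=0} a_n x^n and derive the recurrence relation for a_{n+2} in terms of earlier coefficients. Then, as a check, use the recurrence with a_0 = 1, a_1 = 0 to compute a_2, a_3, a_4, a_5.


Substitute y = sum_n a_n x^n into y'' + (const) y = 0.
y''(x) = sum_{n>=0} (n+2)(n+1) a_{n+2} x^n.
The ODE becomes sum_n [(n+2)(n+1) a_{n+2} + 2 a_n] x^n = 0.
Setting each coefficient to zero gives the recurrence:
  (n+2)(n+1) a_{n+2} + 2 a_n = 0,
  a_{n+2} = -2 / ((n+1)(n+2)) a_n.

Check with a_0 = 1, a_1 = 0 (apply the recurrence for n = 0, 1, 2, 3): a_0 = 1, a_1 = 0, a_2 = -1, a_3 = 0, a_4 = 1/6, a_5 = 0.

a_{n+2} = -2/((n+1)(n+2)) * a_n; check: a_0 = 1, a_1 = 0, a_2 = -1, a_3 = 0, a_4 = 1/6, a_5 = 0


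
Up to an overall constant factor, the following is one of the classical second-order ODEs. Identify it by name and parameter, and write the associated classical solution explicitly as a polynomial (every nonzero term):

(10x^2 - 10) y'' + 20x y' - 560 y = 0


All three coefficients share the factor -10; dividing through by -10 gives  (1 - x^2) y'' - 2x y' + 56 y = 0.
This matches the Legendre equation (1 - x^2) y'' - 2x y' + n(n+1) y = 0 (note the -2x y' term) with n(n+1) = 56, so n = 7; the polynomial solution is P_7(x).
With y = sum_k a_k x^k, matching x^k gives (k+2)(k+1) a_{k+2} = [k(k+1) - n(n+1)] a_k = (k - 7)(k + 8) a_k. The right side vanishes at k = 7, so the series with the parity of 7 terminates at degree 7.
Standard normalization (P_n(1) = 1): leading coefficient (2n)!/(2^n (n!)^2) = 87178291200/(128*25401600) = 429/16, so a_7 = 429/16. Work downward with a_k = (k+1)(k+2) a_{k+2} / ((k - 7)(k + 8)):
  a_5 = (6)(7)(429/16) / ((5 - 7)(5 + 8)) = (9009/8)/(-26) = -693/16
  a_3 = (4)(5)(-693/16) / ((3 - 7)(3 + 8)) = (-3465/4)/(-44) = 315/16
  a_1 = (2)(3)(315/16) / ((1 - 7)(1 + 8)) = (945/8)/(-54) = -35/16
Hence P_7(x) = 429 x^7/16 - 693 x^5/16 + 315 x^3/16 - 35 x/16.

P_7(x); series = 429 x^7/16 - 693 x^5/16 + 315 x^3/16 - 35 x/16


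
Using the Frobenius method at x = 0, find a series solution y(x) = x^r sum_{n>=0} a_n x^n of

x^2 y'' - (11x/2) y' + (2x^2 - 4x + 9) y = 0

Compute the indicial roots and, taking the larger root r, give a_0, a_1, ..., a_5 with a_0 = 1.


Write in Frobenius form y'' + (p(x)/x) y' + (q(x)/x^2) y = 0:
  p(x) = -11/2,  q(x) = 2x^2 - 4x + 9.
Indicial equation: r(r-1) + (-11/2) r + (9) = 0 -> roots r_1 = 9/2, r_2 = 2.
Take r = r_1 = 9/2. Let y(x) = x^r sum_{n>=0} a_n x^n with a_0 = 1.
Substitute y = x^r sum a_n x^n and match x^{r+n}. The recurrence is
  D(n) a_n - 4 a_{n-1} + 2 a_{n-2} = 0,  where D(n) = (r+n)(r+n-1) + (-11/2)(r+n) + (9).
  a_n = [4 a_{n-1} - 2 a_{n-2}] / D(n).
Since the indicial polynomial factors as (r - r_1)(r - r_2), D(n) = (r_1 + n - r_1)(r_1 + n - r_2) = n(n + 5/2).
Evaluating step by step (a_0 = 1):
  n = 1: D(1) = 1(1 + 5/2) = 7/2; numerator = 4(1) = 4; a_1 = (4)/(7/2) = 8/7
  n = 2: D(2) = 2(2 + 5/2) = 9; numerator = 4(8/7) - 2(1) = 18/7; a_2 = (18/7)/(9) = 2/7
  n = 3: D(3) = 3(3 + 5/2) = 33/2; numerator = 4(2/7) - 2(8/7) = -8/7; a_3 = (-8/7)/(33/2) = -16/231
  n = 4: D(4) = 4(4 + 5/2) = 26; numerator = 4(-16/231) - 2(2/7) = -28/33; a_4 = (-28/33)/(26) = -14/429
  n = 5: D(5) = 5(5 + 5/2) = 75/2; numerator = 4(-14/429) - 2(-16/231) = 8/1001; a_5 = (8/1001)/(75/2) = 16/75075

r = 9/2; a_0 = 1; a_1 = 8/7; a_2 = 2/7; a_3 = -16/231; a_4 = -14/429; a_5 = 16/75075
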